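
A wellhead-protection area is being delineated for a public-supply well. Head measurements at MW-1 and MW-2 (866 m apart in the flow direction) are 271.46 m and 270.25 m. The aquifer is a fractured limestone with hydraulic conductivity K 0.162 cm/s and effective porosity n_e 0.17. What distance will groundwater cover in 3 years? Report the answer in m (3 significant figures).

Hydraulic gradient i = (271.46 − 270.25) / 866 = 1.21 / 866 = 0.001397
K = 0.162 cm/s × 864 = 140.0 m/d
Darcy flux q = K·i = 140.0 × 0.001397 = 0.1956 m/d
v_s = q/n_e = 0.1956/0.17 = 1.150 m/d
T = 3 yr × 365 = 1095 d
L = v × T = 1.150 × 1095 = 1260 m

1260 m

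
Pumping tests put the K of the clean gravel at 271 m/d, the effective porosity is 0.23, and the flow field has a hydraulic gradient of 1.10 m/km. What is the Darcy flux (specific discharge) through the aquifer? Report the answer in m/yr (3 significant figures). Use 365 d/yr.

Darcy flux q = K·i = 271 × 0.0011 = 0.2981 m/d
   = 0.2981 × 365 = 109 m/yr

109 m/yr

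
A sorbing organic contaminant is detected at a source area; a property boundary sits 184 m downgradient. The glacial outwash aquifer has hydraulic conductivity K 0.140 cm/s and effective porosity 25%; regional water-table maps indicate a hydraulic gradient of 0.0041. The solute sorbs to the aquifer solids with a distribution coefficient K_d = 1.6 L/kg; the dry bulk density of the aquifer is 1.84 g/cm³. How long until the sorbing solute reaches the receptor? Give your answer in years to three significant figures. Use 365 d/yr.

3.25 years

K = 0.140 cm/s × 864 = 121.0 m/d
Darcy flux q = K·i = 121.0 × 0.0041 = 0.4959 m/d
v = Ki/n = 121.0·0.0041/0.25 = 1.984 m/d
Retardation R = 1 + ρ_b·K_d/n = 1 + 1.84×1.6/0.25 = 12.78
Contaminant velocity v_c = v/R = 1.984/12.78 = 0.1553 m/d
t = L/v_c = 184/0.1553 = 1185 d
   = 1185/365 = 3.25 yr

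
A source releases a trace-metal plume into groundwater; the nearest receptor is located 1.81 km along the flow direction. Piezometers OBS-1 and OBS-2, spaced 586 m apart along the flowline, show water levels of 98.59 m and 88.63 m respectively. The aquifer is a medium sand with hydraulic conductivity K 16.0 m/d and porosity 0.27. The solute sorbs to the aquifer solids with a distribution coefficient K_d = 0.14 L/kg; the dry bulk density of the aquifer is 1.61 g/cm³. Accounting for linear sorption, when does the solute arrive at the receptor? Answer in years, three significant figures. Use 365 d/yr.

9.03 years

Hydraulic gradient i = (98.59 − 88.63) / 586 = 9.96 / 586 = 0.01700
q = Ki = 16.0 × 0.01700 = 0.2719 m/d
v_s = q/n_e = 0.2719/0.27 = 1.007 m/d
Retardation R = 1 + ρ_b·K_d/n = 1 + 1.61×0.14/0.27 = 1.835
Contaminant velocity v_c = v/R = 1.007/1.835 = 0.5489 m/d
L = 1.81 km = 1810 m
t = L/v_c = 1810/0.5489 = 3297 d
   = 3297/365 = 9.03 yr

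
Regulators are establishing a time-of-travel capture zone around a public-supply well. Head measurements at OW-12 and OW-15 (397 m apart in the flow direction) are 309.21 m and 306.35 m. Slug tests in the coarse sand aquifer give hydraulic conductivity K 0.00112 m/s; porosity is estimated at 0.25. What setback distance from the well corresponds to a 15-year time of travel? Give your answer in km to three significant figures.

Hydraulic gradient i = (309.21 − 306.35) / 397 = 2.86 / 397 = 0.007204
K = 0.00112 m/s × 86400 s/d = 96.77 m/d
Darcy flux q = K·i = 96.77 × 0.007204 = 0.6971 m/d
Average linear velocity = 0.6971 / 0.25 = 2.788 m/d
T = 15 yr × 365 = 5475 d
L = v × T = 2.788 × 5475 = 15270 m
   = 15.3 km

15.3 km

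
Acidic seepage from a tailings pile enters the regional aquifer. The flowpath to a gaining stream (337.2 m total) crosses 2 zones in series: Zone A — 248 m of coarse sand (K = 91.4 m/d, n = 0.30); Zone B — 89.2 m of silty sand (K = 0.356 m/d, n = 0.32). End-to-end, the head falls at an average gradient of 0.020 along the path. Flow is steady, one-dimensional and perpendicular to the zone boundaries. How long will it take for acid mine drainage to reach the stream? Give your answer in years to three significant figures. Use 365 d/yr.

10.6 years

Steady 1-D flow in series ⇒ the Darcy flux q is identical in every zone and the zone head losses add (resistances L/K in series).
Σ(L/K) = 248/91.4 + 89.2/0.356 = 2.713 + 250.6 = 253.3 d
K_eq = L_total / Σ(L/K) = 337.2 / 253.3 = 1.331 m/d
q = K_eq · i = 1.331 × 0.020 = 0.02663 m/d (same in every zone)
Zone A: v = q/n = 0.02663/0.30 = 0.08876 m/d → t_A = 248/0.08876 = 2794 d
Zone B: v = q/n = 0.02663/0.32 = 0.08321 m/d → t_B = 89.2/0.08321 = 1072 d
Total t = 2794 + 1072 = 3866 d
   = 3866 / 365 = 10.6 yr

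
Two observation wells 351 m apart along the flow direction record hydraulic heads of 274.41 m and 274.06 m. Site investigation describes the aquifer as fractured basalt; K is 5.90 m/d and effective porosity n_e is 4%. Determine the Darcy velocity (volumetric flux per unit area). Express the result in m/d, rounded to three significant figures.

Hydraulic gradient i = (274.41 − 274.06) / 351 = 0.35 / 351 = 9.972e-4
Darcy flux q = K·i = 5.90 × 9.972e-4 = 0.005883 m/d

0.00588 m/d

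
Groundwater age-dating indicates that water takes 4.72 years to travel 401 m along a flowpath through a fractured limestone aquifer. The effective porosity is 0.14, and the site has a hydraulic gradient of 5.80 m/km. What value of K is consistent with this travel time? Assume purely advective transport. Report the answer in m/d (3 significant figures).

t = 4.72 years = 1723 d
v = L / t = 401 / 1723 = 0.2328 m/d
K = v · n / i = 0.2328 × 0.14 / 0.0058 = 5.62 m/d

5.62 m/d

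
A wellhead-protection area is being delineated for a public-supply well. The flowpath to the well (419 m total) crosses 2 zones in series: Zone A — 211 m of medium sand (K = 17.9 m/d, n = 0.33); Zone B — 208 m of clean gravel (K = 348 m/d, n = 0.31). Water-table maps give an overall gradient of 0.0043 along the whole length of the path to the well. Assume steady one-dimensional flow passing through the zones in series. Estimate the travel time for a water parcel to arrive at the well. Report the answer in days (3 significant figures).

922 days

Steady 1-D flow in series ⇒ the Darcy flux q is identical in every zone and the zone head losses add (resistances L/K in series).
Σ(L/K) = 211/17.9 + 208/348 = 11.79 + 0.5977 = 12.39 d
K_eq = L_total / Σ(L/K) = 419 / 12.39 = 33.83 m/d
q = K_eq · i = 33.83 × 0.0043 = 0.1455 m/d (same in every zone)
Zone A: v = q/n = 0.1455/0.33 = 0.4408 m/d → t_A = 211/0.4408 = 478.7 d
Zone B: v = q/n = 0.1455/0.31 = 0.4693 m/d → t_B = 208/0.4693 = 443.3 d
Total t = 478.7 + 443.3 = 921.9 d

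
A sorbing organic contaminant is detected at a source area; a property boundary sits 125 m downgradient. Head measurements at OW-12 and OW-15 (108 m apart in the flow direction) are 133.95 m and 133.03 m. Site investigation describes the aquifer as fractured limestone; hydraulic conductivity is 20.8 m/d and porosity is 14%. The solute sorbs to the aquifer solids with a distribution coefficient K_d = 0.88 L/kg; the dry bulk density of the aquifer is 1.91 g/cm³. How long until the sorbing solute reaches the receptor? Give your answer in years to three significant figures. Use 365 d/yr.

3.52 years

Hydraulic gradient i = (133.95 − 133.03) / 108 = 0.92 / 108 = 0.008519
Darcy flux q = K·i = 20.8 × 0.008519 = 0.1772 m/d
v_s = q/n_e = 0.1772/0.14 = 1.266 m/d
Retardation R = 1 + ρ_b·K_d/n = 1 + 1.91×0.88/0.14 = 13.01
Contaminant velocity v_c = v/R = 1.266/13.01 = 0.09731 m/d
t = L/v_c = 125/0.09731 = 1285 d
   = 1285/365 = 3.52 yr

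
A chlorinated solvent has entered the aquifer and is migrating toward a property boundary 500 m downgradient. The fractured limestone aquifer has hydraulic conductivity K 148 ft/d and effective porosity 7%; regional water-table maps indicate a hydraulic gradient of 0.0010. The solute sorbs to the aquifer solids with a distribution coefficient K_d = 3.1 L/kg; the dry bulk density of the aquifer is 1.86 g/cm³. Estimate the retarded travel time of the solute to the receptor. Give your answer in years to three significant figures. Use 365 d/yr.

K = 148 ft/d × 0.3048 = 45.11 m/d
Darcy flux q = K·i = 45.11 × 0.0010 = 0.04511 m/d
Average linear velocity = 0.04511 / 0.07 = 0.6444 m/d
Retardation R = 1 + ρ_b·K_d/n = 1 + 1.86×3.1/0.07 = 83.37
Contaminant velocity v_c = v/R = 0.6444/83.37 = 0.007730 m/d
t = L/v_c = 500/0.007730 = 64690 d
   = 64690/365 = 177 yr

177 years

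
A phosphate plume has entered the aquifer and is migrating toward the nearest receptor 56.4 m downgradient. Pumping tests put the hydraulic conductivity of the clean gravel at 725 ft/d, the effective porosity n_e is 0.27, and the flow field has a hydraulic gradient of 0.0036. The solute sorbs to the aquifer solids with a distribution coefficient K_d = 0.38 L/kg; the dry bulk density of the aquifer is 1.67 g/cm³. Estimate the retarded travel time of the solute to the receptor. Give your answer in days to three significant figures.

K = 725 ft/d × 0.3048 = 221.0 m/d
q = Ki = 221.0 × 0.0036 = 0.7955 m/d
v_s = q/n_e = 0.7955/0.27 = 2.946 m/d
Retardation R = 1 + ρ_b·K_d/n = 1 + 1.67×0.38/0.27 = 3.350
Contaminant velocity v_c = v/R = 2.946/3.350 = 0.8794 m/d
t = L/v_c = 56.4/0.8794 = 64.13 d

64.1 days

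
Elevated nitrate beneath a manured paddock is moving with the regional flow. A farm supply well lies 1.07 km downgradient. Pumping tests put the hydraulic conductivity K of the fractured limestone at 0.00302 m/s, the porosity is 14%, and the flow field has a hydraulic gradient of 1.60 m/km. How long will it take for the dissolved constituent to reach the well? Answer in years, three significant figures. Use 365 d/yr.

0.983 years

K = 0.00302 m/s × 86400 s/d = 260.9 m/d
Darcy flux q = K·i = 260.9 × 0.0016 = 0.4175 m/d
v = Ki/n = 260.9·0.0016/0.14 = 2.982 m/d
L = 1.07 km = 1070 m
t = L / v = 1070 / 2.982 = 358.8 d
   = 358.8 / 365 = 0.983 yr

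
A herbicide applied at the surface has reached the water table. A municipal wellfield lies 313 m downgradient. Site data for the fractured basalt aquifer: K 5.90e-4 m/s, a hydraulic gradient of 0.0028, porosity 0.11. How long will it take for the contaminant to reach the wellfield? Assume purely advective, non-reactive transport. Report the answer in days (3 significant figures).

K = 5.90e-4 m/s × 86400 s/d = 50.98 m/d
Specific discharge q = 50.98 × 0.0028 = 0.1427 m/d
Average linear velocity = 0.1427 / 0.11 = 1.298 m/d
t = L / v = 313 / 1.298 = 241.2 d

241 days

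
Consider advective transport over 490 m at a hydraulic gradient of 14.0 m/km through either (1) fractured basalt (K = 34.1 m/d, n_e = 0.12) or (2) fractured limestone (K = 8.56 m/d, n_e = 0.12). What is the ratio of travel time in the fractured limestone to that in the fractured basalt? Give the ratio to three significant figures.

3.98

Unit 1 (fractured basalt): v = 34.1×0.014/0.12 = 3.978 m/d, t = 490/3.978 = 123.2 d
Unit 2 (fractured limestone): v = 8.56×0.014/0.12 = 0.9987 m/d, t = 490/0.9987 = 490.7 d
t(fractured limestone) / t(fractured basalt) = 490.7/123.2 = 3.98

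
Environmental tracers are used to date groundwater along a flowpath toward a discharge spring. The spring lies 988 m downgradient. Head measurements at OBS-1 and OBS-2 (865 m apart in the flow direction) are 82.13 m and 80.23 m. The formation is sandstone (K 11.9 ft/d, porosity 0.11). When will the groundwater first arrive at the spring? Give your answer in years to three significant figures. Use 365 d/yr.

Hydraulic gradient i = (82.13 − 80.23) / 865 = 1.90 / 865 = 0.002197
K = 11.9 ft/d × 0.3048 = 3.627 m/d
Specific discharge q = 3.627 × 0.002197 = 0.007967 m/d
v_s = q/n_e = 0.007967/0.11 = 0.07243 m/d
t = L / v = 988 / 0.07243 = 13640 d
   = 13640 / 365 = 37.4 yr

37.4 years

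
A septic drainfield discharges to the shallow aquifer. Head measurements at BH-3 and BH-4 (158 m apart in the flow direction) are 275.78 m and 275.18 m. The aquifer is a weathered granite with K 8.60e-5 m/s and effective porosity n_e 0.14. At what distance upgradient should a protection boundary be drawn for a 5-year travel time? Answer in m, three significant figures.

Hydraulic gradient i = (275.78 − 275.18) / 158 = 0.60 / 158 = 0.003797
K = 8.60e-5 m/s × 86400 s/d = 7.430 m/d
Darcy flux q = K·i = 7.430 × 0.003797 = 0.02822 m/d
v_s = q/n_e = 0.02822/0.14 = 0.2015 m/d
T = 5 yr × 365 = 1825 d
L = v × T = 0.2015 × 1825 = 367.8 m

368 m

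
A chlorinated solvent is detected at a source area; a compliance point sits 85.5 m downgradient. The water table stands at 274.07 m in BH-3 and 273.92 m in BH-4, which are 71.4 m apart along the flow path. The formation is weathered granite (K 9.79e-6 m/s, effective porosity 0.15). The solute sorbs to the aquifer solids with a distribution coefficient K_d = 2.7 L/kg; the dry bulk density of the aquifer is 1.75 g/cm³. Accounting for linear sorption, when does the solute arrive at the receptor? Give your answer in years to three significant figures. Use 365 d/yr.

643 years

Hydraulic gradient i = (274.07 − 273.92) / 71.4 = 0.15 / 71.4 = 0.002101
K = 9.79e-6 m/s × 86400 s/d = 0.8459 m/d
Specific discharge q = 0.8459 × 0.002101 = 0.001777 m/d
v = Ki/n = 0.8459·0.002101/0.15 = 0.01185 m/d
Retardation R = 1 + ρ_b·K_d/n = 1 + 1.75×2.7/0.15 = 32.50
Contaminant velocity v_c = v/R = 0.01185/32.50 = 3.645e-4 m/d
t = L/v_c = 85.5/3.645e-4 = 234600 d
   = 234600/365 = 643 yr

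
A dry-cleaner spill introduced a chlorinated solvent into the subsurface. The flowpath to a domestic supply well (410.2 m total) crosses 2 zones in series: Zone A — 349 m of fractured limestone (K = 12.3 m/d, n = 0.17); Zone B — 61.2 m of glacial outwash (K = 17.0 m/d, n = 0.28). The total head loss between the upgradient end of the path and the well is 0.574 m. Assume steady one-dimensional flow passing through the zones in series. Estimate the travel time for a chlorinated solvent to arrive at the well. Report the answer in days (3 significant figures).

4260 days

Steady 1-D flow in series ⇒ the Darcy flux q is identical in every zone and the zone head losses add (resistances L/K in series).
Σ(L/K) = 349/12.3 + 61.2/17.0 = 28.37 + 3.600 = 31.97 d
q = ΔH / Σ(L/K) = 0.574 / 31.97 = 0.01795 m/d (same in every zone)
Zone A: v = q/n = 0.01795/0.17 = 0.1056 m/d → t_A = 349/0.1056 = 3305 d
Zone B: v = q/n = 0.01795/0.28 = 0.06411 m/d → t_B = 61.2/0.06411 = 954.5 d
Total t = 3305 + 954.5 = 4259 d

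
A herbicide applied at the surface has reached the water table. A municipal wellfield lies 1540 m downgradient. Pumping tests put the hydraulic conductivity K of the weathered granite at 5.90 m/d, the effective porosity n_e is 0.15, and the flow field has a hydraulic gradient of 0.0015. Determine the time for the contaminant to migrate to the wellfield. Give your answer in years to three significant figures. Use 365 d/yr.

Specific discharge q = 5.90 × 0.0015 = 0.008850 m/d
Seepage velocity v = q / n = 0.008850 / 0.15 = 0.05900 m/d
t = L / v = 1540 / 0.05900 = 26100 d
   = 26100 / 365 = 71.5 yr

71.5 years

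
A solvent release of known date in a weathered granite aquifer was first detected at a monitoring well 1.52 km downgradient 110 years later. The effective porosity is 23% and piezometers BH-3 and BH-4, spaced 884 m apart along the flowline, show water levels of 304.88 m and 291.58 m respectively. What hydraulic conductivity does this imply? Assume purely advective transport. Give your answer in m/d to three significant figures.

0.579 m/d

Hydraulic gradient i = (304.88 − 291.58) / 884 = 13.30 / 884 = 0.01505
t = 110 years = 40150 d
L = 1.52 km = 1520 m
v = L / t = 1520 / 40150 = 0.03786 m/d
K = v · n / i = 0.03786 × 0.23 / 0.01505 = 0.579 m/d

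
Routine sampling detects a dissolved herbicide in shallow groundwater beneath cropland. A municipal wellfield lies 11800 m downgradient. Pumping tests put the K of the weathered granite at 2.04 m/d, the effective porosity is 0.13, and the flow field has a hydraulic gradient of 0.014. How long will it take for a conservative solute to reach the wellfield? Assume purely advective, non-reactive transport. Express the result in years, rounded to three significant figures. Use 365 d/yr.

147 years

Specific discharge q = 2.04 × 0.014 = 0.02856 m/d
Average linear velocity = 0.02856 / 0.13 = 0.2197 m/d
t = L / v = 11800 / 0.2197 = 53710 d
   = 53710 / 365 = 147 yr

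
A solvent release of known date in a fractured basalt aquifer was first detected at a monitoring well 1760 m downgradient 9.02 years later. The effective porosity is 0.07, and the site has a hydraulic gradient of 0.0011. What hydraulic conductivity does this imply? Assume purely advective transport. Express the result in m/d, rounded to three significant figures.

t = 9.02 years = 3292 d
v = L / t = 1760 / 3292 = 0.5346 m/d
K = v · n / i = 0.5346 × 0.07 / 0.0011 = 34.0 m/d

34.0 m/d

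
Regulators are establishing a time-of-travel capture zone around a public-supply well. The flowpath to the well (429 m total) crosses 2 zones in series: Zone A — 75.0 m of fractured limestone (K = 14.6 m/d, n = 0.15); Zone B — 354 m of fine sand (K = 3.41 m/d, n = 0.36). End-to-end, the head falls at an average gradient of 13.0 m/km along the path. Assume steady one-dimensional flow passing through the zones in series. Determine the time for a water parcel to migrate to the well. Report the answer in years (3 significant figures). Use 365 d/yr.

7.42 years

Continuity: the same q passes through each zone, so ΔH = q·Σ(L_j/K_j) — the zones act as resistances in series.
Σ(L/K) = 75.0/14.6 + 354/3.41 = 5.137 + 103.8 = 108.9 d
K_eq = L_total / Σ(L/K) = 429 / 108.9 = 3.938 m/d
q = K_eq · i = 3.938 × 0.013 = 0.05119 m/d (same in every zone)
Zone A: v = q/n = 0.05119/0.15 = 0.3413 m/d → t_A = 75.0/0.3413 = 219.8 d
Zone B: v = q/n = 0.05119/0.36 = 0.1422 m/d → t_B = 354/0.1422 = 2490 d
Total t = 219.8 + 2490 = 2709 d
   = 2709 / 365 = 7.42 yr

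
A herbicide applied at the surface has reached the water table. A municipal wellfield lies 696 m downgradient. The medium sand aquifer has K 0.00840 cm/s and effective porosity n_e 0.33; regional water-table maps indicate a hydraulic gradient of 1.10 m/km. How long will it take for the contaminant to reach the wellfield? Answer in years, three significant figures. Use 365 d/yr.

78.8 years

K = 0.00840 cm/s × 864 = 7.258 m/d
Darcy flux q = K·i = 7.258 × 0.0011 = 0.007983 m/d
Average linear velocity = 0.007983 / 0.33 = 0.02419 m/d
t = L / v = 696 / 0.02419 = 28770 d
   = 28770 / 365 = 78.8 yr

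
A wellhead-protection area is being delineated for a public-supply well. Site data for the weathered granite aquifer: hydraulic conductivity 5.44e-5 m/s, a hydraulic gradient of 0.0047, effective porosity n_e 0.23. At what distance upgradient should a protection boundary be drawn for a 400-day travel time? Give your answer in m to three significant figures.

38.4 m

K = 5.44e-5 m/s × 86400 s/d = 4.700 m/d
Darcy flux q = K·i = 4.700 × 0.0047 = 0.02209 m/d
v = Ki/n = 4.700·0.0047/0.23 = 0.09605 m/d
L = v × T = 0.09605 × 400 = 38.42 m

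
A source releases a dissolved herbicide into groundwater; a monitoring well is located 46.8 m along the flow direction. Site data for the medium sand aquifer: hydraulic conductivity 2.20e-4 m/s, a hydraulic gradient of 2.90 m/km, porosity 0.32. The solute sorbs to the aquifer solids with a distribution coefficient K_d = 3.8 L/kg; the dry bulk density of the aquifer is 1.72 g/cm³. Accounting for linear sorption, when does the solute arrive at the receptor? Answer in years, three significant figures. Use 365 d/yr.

K = 2.20e-4 m/s × 86400 s/d = 19.01 m/d
Specific discharge q = 19.01 × 0.0029 = 0.05512 m/d
Seepage velocity v = q / n = 0.05512 / 0.32 = 0.1723 m/d
Retardation R = 1 + ρ_b·K_d/n = 1 + 1.72×3.8/0.32 = 21.42
Contaminant velocity v_c = v/R = 0.1723/21.42 = 0.008040 m/d
t = L/v_c = 46.8/0.008040 = 5821 d
   = 5821/365 = 15.9 yr

15.9 years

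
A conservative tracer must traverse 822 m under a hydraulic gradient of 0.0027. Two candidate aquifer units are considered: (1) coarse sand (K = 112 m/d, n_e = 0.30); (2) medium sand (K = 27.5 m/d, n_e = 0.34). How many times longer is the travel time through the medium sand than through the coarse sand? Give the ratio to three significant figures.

4.62

Unit 1 (coarse sand): v = 112×0.0027/0.30 = 1.008 m/d, t = 822/1.008 = 815.5 d
Unit 2 (medium sand): v = 27.5×0.0027/0.34 = 0.2184 m/d, t = 822/0.2184 = 3764 d
t(medium sand) / t(coarse sand) = 3764/815.5 = 4.62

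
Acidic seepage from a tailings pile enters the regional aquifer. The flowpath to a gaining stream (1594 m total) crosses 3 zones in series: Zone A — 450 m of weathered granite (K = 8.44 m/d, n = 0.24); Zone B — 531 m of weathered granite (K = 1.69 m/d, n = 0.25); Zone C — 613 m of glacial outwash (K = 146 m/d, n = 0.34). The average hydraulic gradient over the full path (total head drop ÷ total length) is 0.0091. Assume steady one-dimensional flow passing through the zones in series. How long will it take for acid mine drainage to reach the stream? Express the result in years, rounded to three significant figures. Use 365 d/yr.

31.5 years

For zones in series the flux q is common to all zones; the equivalent conductivity is the harmonic (thickness-weighted) mean, K_eq = L_total / Σ(L_j/K_j).
Σ(L/K) = 450/8.44 + 531/1.69 + 613/146 = 53.32 + 314.2 + 4.199 = 371.7 d
K_eq = L_total / Σ(L/K) = 1594 / 371.7 = 4.288 m/d
q = K_eq · i = 4.288 × 0.0091 = 0.03902 m/d (same in every zone)
Zone A: v = q/n = 0.03902/0.24 = 0.1626 m/d → t_A = 450/0.1626 = 2768 d
Zone B: v = q/n = 0.03902/0.25 = 0.1561 m/d → t_B = 531/0.1561 = 3402 d
Zone C: v = q/n = 0.03902/0.34 = 0.1148 m/d → t_C = 613/0.1148 = 5341 d
Total t = 2768 + 3402 + 5341 = 11510 d
   = 11510 / 365 = 31.5 yr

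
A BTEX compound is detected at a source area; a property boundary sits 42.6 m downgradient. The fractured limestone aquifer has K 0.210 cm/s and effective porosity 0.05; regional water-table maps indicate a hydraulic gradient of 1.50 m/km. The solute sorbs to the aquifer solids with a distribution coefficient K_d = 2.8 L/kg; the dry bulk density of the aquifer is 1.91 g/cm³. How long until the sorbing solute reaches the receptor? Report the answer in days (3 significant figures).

845 days

K = 0.210 cm/s × 864 = 181.4 m/d
q = Ki = 181.4 × 0.0015 = 0.2722 m/d
Seepage velocity v = q / n = 0.2722 / 0.05 = 5.443 m/d
Retardation R = 1 + ρ_b·K_d/n = 1 + 1.91×2.8/0.05 = 108.0
Contaminant velocity v_c = v/R = 5.443/108.0 = 0.05042 m/d
t = L/v_c = 42.6/0.05042 = 844.9 d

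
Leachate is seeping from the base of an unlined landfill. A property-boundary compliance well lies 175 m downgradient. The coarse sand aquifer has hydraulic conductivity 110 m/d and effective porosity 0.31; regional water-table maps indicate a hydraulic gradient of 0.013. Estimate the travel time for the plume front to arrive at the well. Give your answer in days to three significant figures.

37.9 days

Darcy flux q = K·i = 110 × 0.013 = 1.430 m/d
Seepage velocity v = q / n = 1.430 / 0.31 = 4.613 m/d
t = L / v = 175 / 4.613 = 37.94 d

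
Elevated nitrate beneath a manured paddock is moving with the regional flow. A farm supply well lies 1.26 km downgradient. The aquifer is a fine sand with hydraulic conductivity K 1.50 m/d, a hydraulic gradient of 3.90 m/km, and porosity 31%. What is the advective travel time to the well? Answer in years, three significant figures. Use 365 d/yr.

183 years

Specific discharge q = 1.50 × 0.0039 = 0.005850 m/d
v = Ki/n = 1.50·0.0039/0.31 = 0.01887 m/d
L = 1.26 km = 1260 m
t = L / v = 1260 / 0.01887 = 66770 d
   = 66770 / 365 = 183 yr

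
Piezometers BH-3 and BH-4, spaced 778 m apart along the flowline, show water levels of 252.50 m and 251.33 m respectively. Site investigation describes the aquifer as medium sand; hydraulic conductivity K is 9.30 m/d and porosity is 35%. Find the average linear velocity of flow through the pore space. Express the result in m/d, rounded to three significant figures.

0.0400 m/d

Hydraulic gradient i = (252.50 − 251.33) / 778 = 1.17 / 778 = 0.001504
Specific discharge q = 9.30 × 0.001504 = 0.01399 m/d
Average linear velocity = 0.01399 / 0.35 = 0.03996 m/d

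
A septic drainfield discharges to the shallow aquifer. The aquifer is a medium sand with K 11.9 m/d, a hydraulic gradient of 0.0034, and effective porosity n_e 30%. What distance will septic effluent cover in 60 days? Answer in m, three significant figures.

8.09 m

Specific discharge q = 11.9 × 0.0034 = 0.04046 m/d
Average linear velocity = 0.04046 / 0.30 = 0.1349 m/d
L = v × T = 0.1349 × 60 = 8.092 m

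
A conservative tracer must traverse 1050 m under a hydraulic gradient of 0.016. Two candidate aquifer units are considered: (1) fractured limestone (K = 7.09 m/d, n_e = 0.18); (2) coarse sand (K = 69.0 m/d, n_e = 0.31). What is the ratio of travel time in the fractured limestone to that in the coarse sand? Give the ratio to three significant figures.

5.65

Unit 1 (fractured limestone): v = 7.09×0.016/0.18 = 0.6302 m/d, t = 1050/0.6302 = 1666 d
Unit 2 (coarse sand): v = 69.0×0.016/0.31 = 3.561 m/d, t = 1050/3.561 = 294.8 d
t(fractured limestone) / t(coarse sand) = 1666/294.8 = 5.65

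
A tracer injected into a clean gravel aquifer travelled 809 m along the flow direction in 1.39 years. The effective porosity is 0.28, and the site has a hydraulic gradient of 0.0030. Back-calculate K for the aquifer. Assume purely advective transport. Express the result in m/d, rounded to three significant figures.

t = 1.39 years = 507.3 d
v = L / t = 809 / 507.3 = 1.595 m/d
K = v · n / i = 1.595 × 0.28 / 0.0030 = 149 m/d

149 m/d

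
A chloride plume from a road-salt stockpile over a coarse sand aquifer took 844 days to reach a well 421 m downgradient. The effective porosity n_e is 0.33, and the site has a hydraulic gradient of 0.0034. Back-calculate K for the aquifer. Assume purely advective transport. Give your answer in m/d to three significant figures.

v = L / t = 421 / 844 = 0.4988 m/d
K = v · n / i = 0.4988 × 0.33 / 0.0034 = 48.4 m/d

48.4 m/d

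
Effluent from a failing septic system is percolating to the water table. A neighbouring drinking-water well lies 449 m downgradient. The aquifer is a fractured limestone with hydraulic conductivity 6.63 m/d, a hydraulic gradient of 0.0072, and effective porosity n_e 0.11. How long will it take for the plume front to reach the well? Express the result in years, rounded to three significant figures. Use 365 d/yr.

Specific discharge q = 6.63 × 0.0072 = 0.04774 m/d
Average linear velocity = 0.04774 / 0.11 = 0.4340 m/d
t = L / v = 449 / 0.4340 = 1035 d
   = 1035 / 365 = 2.83 yr

2.83 years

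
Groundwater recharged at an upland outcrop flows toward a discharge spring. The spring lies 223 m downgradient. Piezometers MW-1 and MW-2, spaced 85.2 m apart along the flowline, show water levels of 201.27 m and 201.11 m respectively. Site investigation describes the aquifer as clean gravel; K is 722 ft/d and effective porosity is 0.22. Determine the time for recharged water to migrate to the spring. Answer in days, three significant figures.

Hydraulic gradient i = (201.27 − 201.11) / 85.2 = 0.16 / 85.2 = 0.001878
K = 722 ft/d × 0.3048 = 220.1 m/d
q = Ki = 220.1 × 0.001878 = 0.4133 m/d
v = Ki/n = 220.1·0.001878/0.22 = 1.878 m/d
t = L / v = 223 / 1.878 = 118.7 d

119 days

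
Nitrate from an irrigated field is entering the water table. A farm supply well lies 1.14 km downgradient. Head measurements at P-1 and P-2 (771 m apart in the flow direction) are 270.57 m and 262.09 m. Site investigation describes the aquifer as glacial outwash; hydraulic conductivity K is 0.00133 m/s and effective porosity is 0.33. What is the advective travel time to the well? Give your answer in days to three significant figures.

298 days

Hydraulic gradient i = (270.57 − 262.09) / 771 = 8.48 / 771 = 0.01100
K = 0.00133 m/s × 86400 s/d = 114.9 m/d
q = Ki = 114.9 × 0.01100 = 1.264 m/d
Average linear velocity = 1.264 / 0.33 = 3.830 m/d
L = 1.14 km = 1140 m
t = L / v = 1140 / 3.830 = 297.7 d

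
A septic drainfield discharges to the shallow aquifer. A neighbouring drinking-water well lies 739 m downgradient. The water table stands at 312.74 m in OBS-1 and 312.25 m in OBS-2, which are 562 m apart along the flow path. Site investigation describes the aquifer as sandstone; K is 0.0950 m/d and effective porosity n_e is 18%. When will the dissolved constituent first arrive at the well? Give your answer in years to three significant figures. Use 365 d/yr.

4400 years

Hydraulic gradient i = (312.74 − 312.25) / 562 = 0.49 / 562 = 8.719e-4
q = Ki = 0.0950 × 8.719e-4 = 8.283e-5 m/d
v = Ki/n = 0.0950·8.719e-4/0.18 = 4.602e-4 m/d
t = L / v = 739 / 4.602e-4 = 1.606e6 d
   = 1.606e6 / 365 = 4400 yr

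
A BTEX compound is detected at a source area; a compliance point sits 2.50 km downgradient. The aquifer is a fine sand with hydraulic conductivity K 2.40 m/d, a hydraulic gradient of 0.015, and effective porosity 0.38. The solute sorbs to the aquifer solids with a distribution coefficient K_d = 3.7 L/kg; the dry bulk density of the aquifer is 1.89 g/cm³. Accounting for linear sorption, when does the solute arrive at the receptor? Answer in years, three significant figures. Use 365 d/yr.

1400 years

Darcy flux q = K·i = 2.40 × 0.015 = 0.03600 m/d
Average linear velocity = 0.03600 / 0.38 = 0.09474 m/d
Retardation R = 1 + ρ_b·K_d/n = 1 + 1.89×3.7/0.38 = 19.40
Contaminant velocity v_c = v/R = 0.09474/19.40 = 0.004883 m/d
L = 2.50 km = 2500 m
t = L/v_c = 2500/0.004883 = 512000 d
   = 512000/365 = 1400 yr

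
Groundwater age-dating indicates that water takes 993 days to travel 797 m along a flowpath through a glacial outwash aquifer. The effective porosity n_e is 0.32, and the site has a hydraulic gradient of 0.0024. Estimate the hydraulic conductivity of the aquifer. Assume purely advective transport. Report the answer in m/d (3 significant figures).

107 m/d

v = L / t = 797 / 993 = 0.8026 m/d
K = v · n / i = 0.8026 × 0.32 / 0.0024 = 107 m/d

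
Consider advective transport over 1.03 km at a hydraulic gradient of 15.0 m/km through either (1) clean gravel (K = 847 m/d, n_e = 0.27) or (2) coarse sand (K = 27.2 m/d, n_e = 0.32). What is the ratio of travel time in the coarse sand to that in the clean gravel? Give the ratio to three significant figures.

Unit 1 (clean gravel): v = 847×0.015/0.27 = 47.06 m/d, t = 1030/47.06 = 21.89 d
Unit 2 (coarse sand): v = 27.2×0.015/0.32 = 1.275 m/d, t = 1030/1.275 = 807.8 d
t(coarse sand) / t(clean gravel) = 807.8/21.89 = 36.9

36.9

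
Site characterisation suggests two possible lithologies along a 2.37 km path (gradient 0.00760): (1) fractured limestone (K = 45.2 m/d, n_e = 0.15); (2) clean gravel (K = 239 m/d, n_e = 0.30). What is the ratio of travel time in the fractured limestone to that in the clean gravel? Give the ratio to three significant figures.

2.64

Unit 1 (fractured limestone): v = 45.2×0.0076/0.15 = 2.290 m/d, t = 2370/2.290 = 1035 d
Unit 2 (clean gravel): v = 239×0.0076/0.30 = 6.055 m/d, t = 2370/6.055 = 391.4 d
t(fractured limestone) / t(clean gravel) = 1035/391.4 = 2.64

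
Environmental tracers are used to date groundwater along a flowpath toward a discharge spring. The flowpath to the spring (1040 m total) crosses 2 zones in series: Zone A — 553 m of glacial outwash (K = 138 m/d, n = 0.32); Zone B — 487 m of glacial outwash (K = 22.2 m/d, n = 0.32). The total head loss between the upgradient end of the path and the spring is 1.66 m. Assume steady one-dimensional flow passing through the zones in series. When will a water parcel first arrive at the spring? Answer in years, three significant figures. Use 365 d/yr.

Steady 1-D flow in series ⇒ the Darcy flux q is identical in every zone and the zone head losses add (resistances L/K in series).
Σ(L/K) = 553/138 + 487/22.2 = 4.007 + 21.94 = 25.94 d
q = ΔH / Σ(L/K) = 1.66 / 25.94 = 0.06398 m/d (same in every zone)
Zone A: v = q/n = 0.06398/0.32 = 0.1999 m/d → t_A = 553/0.1999 = 2766 d
Zone B: v = q/n = 0.06398/0.32 = 0.1999 m/d → t_B = 487/0.1999 = 2436 d
Total t = 2766 + 2436 = 5201 d
   = 5201 / 365 = 14.3 yr

14.3 years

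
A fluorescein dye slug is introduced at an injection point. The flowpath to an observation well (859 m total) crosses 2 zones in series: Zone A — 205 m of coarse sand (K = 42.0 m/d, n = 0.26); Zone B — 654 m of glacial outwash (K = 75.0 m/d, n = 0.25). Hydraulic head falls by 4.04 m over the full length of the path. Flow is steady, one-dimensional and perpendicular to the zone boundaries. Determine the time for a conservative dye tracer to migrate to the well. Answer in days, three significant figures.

730 days

Continuity: the same q passes through each zone, so ΔH = q·Σ(L_j/K_j) — the zones act as resistances in series.
Σ(L/K) = 205/42.0 + 654/75.0 = 4.881 + 8.720 = 13.60 d
q = ΔH / Σ(L/K) = 4.04 / 13.60 = 0.2970 m/d (same in every zone)
Zone A: v = q/n = 0.2970/0.26 = 1.142 m/d → t_A = 205/1.142 = 179.4 d
Zone B: v = q/n = 0.2970/0.25 = 1.188 m/d → t_B = 654/1.188 = 550.4 d
Total t = 179.4 + 550.4 = 729.9 d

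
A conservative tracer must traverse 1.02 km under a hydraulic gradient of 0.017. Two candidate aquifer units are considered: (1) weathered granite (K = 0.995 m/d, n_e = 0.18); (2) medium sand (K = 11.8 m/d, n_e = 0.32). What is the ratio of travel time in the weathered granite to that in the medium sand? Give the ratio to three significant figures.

Unit 1 (weathered granite): v = 0.995×0.017/0.18 = 0.09397 m/d, t = 1020/0.09397 = 10850 d
Unit 2 (medium sand): v = 11.8×0.017/0.32 = 0.6269 m/d, t = 1020/0.6269 = 1627 d
t(weathered granite) / t(medium sand) = 10850/1627 = 6.67

6.67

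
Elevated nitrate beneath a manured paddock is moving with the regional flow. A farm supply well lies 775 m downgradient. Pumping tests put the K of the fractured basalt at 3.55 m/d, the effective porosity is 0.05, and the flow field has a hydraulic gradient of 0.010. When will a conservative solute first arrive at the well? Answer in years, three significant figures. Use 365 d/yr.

Darcy flux q = K·i = 3.55 × 0.010 = 0.03550 m/d
v_s = q/n_e = 0.03550/0.05 = 0.7100 m/d
t = L / v = 775 / 0.7100 = 1092 d
   = 1092 / 365 = 2.99 yr

2.99 years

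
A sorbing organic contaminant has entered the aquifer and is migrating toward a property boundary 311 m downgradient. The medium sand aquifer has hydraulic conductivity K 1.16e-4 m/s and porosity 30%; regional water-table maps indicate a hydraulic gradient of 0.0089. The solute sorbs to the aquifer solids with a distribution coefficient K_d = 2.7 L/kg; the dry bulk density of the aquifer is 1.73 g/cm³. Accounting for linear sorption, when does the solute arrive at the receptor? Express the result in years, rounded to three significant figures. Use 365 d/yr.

47.5 years

K = 1.16e-4 m/s × 86400 s/d = 10.02 m/d
Darcy flux q = K·i = 10.02 × 0.0089 = 0.08920 m/d
Seepage velocity v = q / n = 0.08920 / 0.30 = 0.2973 m/d
Retardation R = 1 + ρ_b·K_d/n = 1 + 1.73×2.7/0.30 = 16.57
Contaminant velocity v_c = v/R = 0.2973/16.57 = 0.01794 m/d
t = L/v_c = 311/0.01794 = 17330 d
   = 17330/365 = 47.5 yr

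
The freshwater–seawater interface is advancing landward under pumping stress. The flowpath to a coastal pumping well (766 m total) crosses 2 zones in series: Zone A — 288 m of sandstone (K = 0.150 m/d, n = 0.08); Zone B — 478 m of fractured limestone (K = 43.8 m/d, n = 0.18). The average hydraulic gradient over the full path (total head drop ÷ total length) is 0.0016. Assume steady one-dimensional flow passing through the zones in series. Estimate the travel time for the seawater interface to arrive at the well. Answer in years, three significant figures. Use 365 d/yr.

471 years

Steady 1-D flow in series ⇒ the Darcy flux q is identical in every zone and the zone head losses add (resistances L/K in series).
Σ(L/K) = 288/0.150 + 478/43.8 = 1920 + 10.91 = 1931 d
K_eq = L_total / Σ(L/K) = 766 / 1931 = 0.3967 m/d
q = K_eq · i = 0.3967 × 0.0016 = 6.347e-4 m/d (same in every zone)
Zone A: v = q/n = 6.347e-4/0.08 = 0.007934 m/d → t_A = 288/0.007934 = 36300 d
Zone B: v = q/n = 6.347e-4/0.18 = 0.003526 m/d → t_B = 478/0.003526 = 135600 d
Total t = 36300 + 135600 = 171900 d
   = 171900 / 365 = 471 yr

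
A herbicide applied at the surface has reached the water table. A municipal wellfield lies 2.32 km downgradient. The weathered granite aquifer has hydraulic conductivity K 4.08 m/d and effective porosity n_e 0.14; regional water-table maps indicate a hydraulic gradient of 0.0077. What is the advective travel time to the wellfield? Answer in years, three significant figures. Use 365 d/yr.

Darcy flux q = K·i = 4.08 × 0.0077 = 0.03142 m/d
Average linear velocity = 0.03142 / 0.14 = 0.2244 m/d
L = 2.32 km = 2320 m
t = L / v = 2320 / 0.2244 = 10340 d
   = 10340 / 365 = 28.3 yr

28.3 years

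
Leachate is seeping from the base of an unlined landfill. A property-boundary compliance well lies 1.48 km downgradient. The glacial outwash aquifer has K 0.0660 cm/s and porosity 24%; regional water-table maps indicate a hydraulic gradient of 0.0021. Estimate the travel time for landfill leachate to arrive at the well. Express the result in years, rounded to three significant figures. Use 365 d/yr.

K = 0.0660 cm/s × 864 = 57.02 m/d
Darcy flux q = K·i = 57.02 × 0.0021 = 0.1198 m/d
v_s = q/n_e = 0.1198/0.24 = 0.4990 m/d
L = 1.48 km = 1480 m
t = L / v = 1480 / 0.4990 = 2966 d
   = 2966 / 365 = 8.13 yr

8.13 years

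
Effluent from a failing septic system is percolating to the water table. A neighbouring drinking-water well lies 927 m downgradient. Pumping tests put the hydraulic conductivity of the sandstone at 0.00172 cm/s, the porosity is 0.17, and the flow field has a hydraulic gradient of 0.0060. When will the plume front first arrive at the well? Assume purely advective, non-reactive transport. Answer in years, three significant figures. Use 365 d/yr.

48.4 years

K = 0.00172 cm/s × 864 = 1.486 m/d
q = Ki = 1.486 × 0.0060 = 0.008916 m/d
Average linear velocity = 0.008916 / 0.17 = 0.05245 m/d
t = L / v = 927 / 0.05245 = 17670 d
   = 17670 / 365 = 48.4 yr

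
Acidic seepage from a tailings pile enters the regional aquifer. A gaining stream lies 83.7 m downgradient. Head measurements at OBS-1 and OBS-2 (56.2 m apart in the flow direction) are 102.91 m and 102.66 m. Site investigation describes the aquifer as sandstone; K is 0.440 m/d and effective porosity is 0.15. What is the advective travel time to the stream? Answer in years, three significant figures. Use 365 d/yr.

Hydraulic gradient i = (102.91 − 102.66) / 56.2 = 0.25 / 56.2 = 0.004448
q = Ki = 0.440 × 0.004448 = 0.001957 m/d
Average linear velocity = 0.001957 / 0.15 = 0.01305 m/d
t = L / v = 83.7 / 0.01305 = 6414 d
   = 6414 / 365 = 17.6 yr

17.6 years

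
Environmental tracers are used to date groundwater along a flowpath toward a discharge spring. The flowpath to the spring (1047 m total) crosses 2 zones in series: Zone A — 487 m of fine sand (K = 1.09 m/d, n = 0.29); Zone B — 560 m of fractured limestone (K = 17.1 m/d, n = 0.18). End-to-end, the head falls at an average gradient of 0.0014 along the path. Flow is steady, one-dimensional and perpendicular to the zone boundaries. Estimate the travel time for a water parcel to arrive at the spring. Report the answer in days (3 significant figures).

79200 days

Steady 1-D flow in series ⇒ the Darcy flux q is identical in every zone and the zone head losses add (resistances L/K in series).
Σ(L/K) = 487/1.09 + 560/17.1 = 446.8 + 32.75 = 479.5 d
K_eq = L_total / Σ(L/K) = 1047 / 479.5 = 2.183 m/d
q = K_eq · i = 2.183 × 0.0014 = 0.003057 m/d (same in every zone)
Zone A: v = q/n = 0.003057/0.29 = 0.01054 m/d → t_A = 487/0.01054 = 46200 d
Zone B: v = q/n = 0.003057/0.18 = 0.01698 m/d → t_B = 560/0.01698 = 32980 d
Total t = 46200 + 32980 = 79180 d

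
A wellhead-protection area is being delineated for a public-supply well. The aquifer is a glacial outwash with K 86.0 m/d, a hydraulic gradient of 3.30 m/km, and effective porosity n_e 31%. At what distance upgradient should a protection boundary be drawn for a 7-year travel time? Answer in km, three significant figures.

2.34 km

q = Ki = 86.0 × 0.0033 = 0.2838 m/d
v_s = q/n_e = 0.2838/0.31 = 0.9155 m/d
T = 7 yr × 365 = 2555 d
L = v × T = 0.9155 × 2555 = 2339 m
   = 2.34 km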